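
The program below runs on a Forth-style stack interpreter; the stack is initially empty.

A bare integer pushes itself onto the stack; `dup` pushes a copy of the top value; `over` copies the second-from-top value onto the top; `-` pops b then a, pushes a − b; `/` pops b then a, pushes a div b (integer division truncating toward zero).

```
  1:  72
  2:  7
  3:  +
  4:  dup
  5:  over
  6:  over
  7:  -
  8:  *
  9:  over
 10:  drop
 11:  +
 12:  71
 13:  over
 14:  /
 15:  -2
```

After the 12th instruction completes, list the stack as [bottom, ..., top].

72   → [72]
7    → [72, 7]
+    → [79]
dup  → [79, 79]
over → [79, 79, 79]
over → [79, 79, 79, 79]
-    → [79, 79, 0]
*    → [79, 0]
over → [79, 0, 79]
drop → [79, 0]
+    → [79]
71   → [79, 71]

[79, 71]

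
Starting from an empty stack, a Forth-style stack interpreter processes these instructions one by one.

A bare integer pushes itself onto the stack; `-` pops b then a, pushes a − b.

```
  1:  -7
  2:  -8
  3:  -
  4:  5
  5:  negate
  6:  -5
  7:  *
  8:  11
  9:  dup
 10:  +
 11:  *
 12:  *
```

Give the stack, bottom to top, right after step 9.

-7     → -7
-8     → -7 -8
-      → 1
5      → 1 5
negate → 1 -5
-5     → 1 -5 -5
*      → 1 25
11     → 1 25 11
dup    → 1 25 11 11

[1, 25, 11, 11]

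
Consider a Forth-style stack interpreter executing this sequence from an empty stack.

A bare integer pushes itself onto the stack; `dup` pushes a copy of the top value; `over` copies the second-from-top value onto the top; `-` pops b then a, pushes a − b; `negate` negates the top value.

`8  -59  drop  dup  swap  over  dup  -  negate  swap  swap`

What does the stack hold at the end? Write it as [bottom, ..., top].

[8, 8, 0]

8      -> [8]
-59    -> [8, -59]
drop   -> [8]
dup    -> [8, 8]
swap   -> [8, 8]
over   -> [8, 8, 8]
dup    -> [8, 8, 8, 8]
-      -> [8, 8, 0]
negate -> [8, 8, 0]
swap   -> [8, 0, 8]
swap   -> [8, 8, 0]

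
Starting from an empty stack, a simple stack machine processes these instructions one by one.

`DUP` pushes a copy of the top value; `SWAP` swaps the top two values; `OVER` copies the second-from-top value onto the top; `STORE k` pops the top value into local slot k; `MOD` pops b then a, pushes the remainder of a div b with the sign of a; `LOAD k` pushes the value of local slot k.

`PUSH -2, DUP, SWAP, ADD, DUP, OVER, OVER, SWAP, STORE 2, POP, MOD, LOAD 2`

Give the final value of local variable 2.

-4

PUSH -2  -2
DUP      -2 -2
SWAP     -2 -2
ADD      -4
DUP      -4 -4
OVER     -4 -4 -4
OVER     -4 -4 -4 -4
SWAP     -4 -4 -4 -4
STORE 2  -4 -4 -4
POP      -4 -4
MOD      0
LOAD 2   0 -4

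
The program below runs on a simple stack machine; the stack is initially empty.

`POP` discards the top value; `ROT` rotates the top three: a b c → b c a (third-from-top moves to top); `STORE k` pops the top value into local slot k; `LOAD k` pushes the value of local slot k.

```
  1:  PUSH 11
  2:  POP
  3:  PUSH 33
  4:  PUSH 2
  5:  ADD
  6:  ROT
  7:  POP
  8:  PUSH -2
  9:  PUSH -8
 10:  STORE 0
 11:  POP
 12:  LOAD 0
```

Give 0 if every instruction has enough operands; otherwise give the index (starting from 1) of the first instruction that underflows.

PUSH 11 → 11
POP     → (empty)
PUSH 33 → 33
PUSH 2  → 33 2
ADD     → 35
ROT  — needs 3 operands, stack has 1 → underflow

6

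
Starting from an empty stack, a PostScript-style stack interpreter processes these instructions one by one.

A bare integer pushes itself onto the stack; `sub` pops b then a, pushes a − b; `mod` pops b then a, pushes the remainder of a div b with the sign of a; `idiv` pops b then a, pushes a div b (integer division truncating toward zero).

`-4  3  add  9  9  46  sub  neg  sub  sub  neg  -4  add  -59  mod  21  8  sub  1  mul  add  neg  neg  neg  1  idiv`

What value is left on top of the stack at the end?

18

-4   : -4
3    : -4 3
add  : -1
9    : -1 9
9    : -1 9 9
46   : -1 9 9 46
sub  : -1 9 -37
neg  : -1 9 37
sub  : -1 -28
sub  : 27
neg  : -27
-4   : -27 -4
add  : -31
-59  : -31 -59
mod  : -31
21   : -31 21
8    : -31 21 8
sub  : -31 13
1    : -31 13 1
mul  : -31 13
add  : -18
neg  : 18
neg  : -18
neg  : 18
1    : 18 1
idiv : 18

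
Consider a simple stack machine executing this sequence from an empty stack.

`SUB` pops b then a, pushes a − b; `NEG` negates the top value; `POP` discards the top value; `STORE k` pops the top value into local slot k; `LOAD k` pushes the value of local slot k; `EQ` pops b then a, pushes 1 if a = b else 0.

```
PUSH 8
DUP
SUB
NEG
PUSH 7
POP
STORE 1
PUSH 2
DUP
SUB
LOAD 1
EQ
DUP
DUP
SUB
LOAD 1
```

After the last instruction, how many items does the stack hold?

3

PUSH 8  → 8
DUP     → 8 8
SUB     → 0
NEG     → 0
PUSH 7  → 0 7
POP     → 0
STORE 1 → (empty)
PUSH 2  → 2
DUP     → 2 2
SUB     → 0
LOAD 1  → 0 0
EQ      → 1
DUP     → 1 1
DUP     → 1 1 1
SUB     → 1 0
LOAD 1  → 1 0 0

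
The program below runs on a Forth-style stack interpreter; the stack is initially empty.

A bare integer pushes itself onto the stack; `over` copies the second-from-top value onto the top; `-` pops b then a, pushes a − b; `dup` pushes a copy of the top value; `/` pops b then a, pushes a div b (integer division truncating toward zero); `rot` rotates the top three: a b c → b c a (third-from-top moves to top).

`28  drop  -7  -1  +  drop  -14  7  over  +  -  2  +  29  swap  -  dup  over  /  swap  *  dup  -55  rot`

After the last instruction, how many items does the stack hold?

28    [28]
drop  []
-7    [-7]
-1    [-7, -1]
+     [-8]
drop  []
-14   [-14]
7     [-14, 7]
over  [-14, 7, -14]
+     [-14, -7]
-     [-7]
2     [-7, 2]
+     [-5]
29    [-5, 29]
swap  [29, -5]
-     [34]
dup   [34, 34]
over  [34, 34, 34]
/     [34, 1]
swap  [1, 34]
*     [34]
dup   [34, 34]
-55   [34, 34, -55]
rot   [34, -55, 34]

3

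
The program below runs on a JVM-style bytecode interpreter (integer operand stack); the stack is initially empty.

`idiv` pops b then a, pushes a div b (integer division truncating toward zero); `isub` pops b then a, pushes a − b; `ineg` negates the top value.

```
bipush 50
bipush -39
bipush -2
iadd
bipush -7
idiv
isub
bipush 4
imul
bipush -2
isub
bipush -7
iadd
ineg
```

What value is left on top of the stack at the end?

bipush 50  → 50
bipush -39 → 50 -39
bipush -2  → 50 -39 -2
iadd       → 50 -41
bipush -7  → 50 -41 -7
idiv       → 50 5
isub       → 45
bipush 4   → 45 4
imul       → 180
bipush -2  → 180 -2
isub       → 182
bipush -7  → 182 -7
iadd       → 175
ineg       → -175

-175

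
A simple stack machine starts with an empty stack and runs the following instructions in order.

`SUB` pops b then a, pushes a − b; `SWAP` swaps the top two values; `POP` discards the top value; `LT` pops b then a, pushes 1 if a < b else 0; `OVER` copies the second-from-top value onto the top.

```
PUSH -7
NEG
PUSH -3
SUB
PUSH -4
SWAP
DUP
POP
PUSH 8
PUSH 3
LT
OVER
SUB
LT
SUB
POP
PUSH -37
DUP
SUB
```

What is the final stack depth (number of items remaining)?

PUSH -7   [-7]
NEG       [7]
PUSH -3   [7, -3]
SUB       [10]
PUSH -4   [10, -4]
SWAP      [-4, 10]
DUP       [-4, 10, 10]
POP       [-4, 10]
PUSH 8    [-4, 10, 8]
PUSH 3    [-4, 10, 8, 3]
LT        [-4, 10, 0]
OVER      [-4, 10, 0, 10]
SUB       [-4, 10, -10]
LT        [-4, 0]
SUB       [-4]
POP       []
PUSH -37  [-37]
DUP       [-37, -37]
SUB       [0]

1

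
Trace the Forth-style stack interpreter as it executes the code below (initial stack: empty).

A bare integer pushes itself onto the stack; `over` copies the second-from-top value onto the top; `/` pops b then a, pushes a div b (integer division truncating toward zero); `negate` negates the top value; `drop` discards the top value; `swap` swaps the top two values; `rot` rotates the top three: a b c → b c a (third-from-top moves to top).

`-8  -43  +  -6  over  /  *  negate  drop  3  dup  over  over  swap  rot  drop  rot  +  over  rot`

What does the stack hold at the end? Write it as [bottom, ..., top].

-8      -8
-43     -8 -43
+       -51
-6      -51 -6
over    -51 -6 -51
/       -51 0
*       0
negate  0
drop    (empty)
3       3
dup     3 3
over    3 3 3
over    3 3 3 3
swap    3 3 3 3
rot     3 3 3 3
drop    3 3 3
rot     3 3 3
+       3 6
over    3 6 3
rot     6 3 3

[6, 3, 3]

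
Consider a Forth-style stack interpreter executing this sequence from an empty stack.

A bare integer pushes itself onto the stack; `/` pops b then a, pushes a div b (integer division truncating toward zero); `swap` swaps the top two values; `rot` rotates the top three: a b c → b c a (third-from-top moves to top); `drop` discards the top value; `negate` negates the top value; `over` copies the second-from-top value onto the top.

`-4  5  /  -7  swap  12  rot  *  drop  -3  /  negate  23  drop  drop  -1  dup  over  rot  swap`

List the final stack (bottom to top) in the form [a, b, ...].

-4     → [-4]
5      → [-4, 5]
/      → [0]
-7     → [0, -7]
swap   → [-7, 0]
12     → [-7, 0, 12]
rot    → [0, 12, -7]
*      → [0, -84]
drop   → [0]
-3     → [0, -3]
/      → [0]
negate → [0]
23     → [0, 23]
drop   → [0]
drop   → []
-1     → [-1]
dup    → [-1, -1]
over   → [-1, -1, -1]
rot    → [-1, -1, -1]
swap   → [-1, -1, -1]

[-1, -1, -1]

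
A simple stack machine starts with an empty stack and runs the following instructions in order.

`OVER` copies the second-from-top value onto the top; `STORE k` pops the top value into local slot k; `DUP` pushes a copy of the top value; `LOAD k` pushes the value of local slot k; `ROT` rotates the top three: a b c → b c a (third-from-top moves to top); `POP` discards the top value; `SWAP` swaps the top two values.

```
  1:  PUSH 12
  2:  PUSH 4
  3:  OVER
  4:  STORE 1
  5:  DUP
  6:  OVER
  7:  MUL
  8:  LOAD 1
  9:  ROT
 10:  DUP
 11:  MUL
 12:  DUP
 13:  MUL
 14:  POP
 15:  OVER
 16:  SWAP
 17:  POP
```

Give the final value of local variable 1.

PUSH 12 -> 12
PUSH 4  -> 12 4
OVER    -> 12 4 12
STORE 1 -> 12 4
DUP     -> 12 4 4
OVER    -> 12 4 4 4
MUL     -> 12 4 16
LOAD 1  -> 12 4 16 12
ROT     -> 12 16 12 4
DUP     -> 12 16 12 4 4
MUL     -> 12 16 12 16
DUP     -> 12 16 12 16 16
MUL     -> 12 16 12 256
POP     -> 12 16 12
OVER    -> 12 16 12 16
SWAP    -> 12 16 16 12
POP     -> 12 16 16

12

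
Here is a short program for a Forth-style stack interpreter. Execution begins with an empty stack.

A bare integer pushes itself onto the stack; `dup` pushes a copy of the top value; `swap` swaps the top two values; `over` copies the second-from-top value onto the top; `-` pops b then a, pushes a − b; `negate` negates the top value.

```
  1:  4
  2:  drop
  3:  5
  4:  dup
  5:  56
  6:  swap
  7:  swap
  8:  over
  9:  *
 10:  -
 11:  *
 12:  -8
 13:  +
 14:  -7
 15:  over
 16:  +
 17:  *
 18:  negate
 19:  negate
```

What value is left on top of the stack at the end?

4      : 4
drop   : (empty)
5      : 5
dup    : 5 5
56     : 5 5 56
swap   : 5 56 5
swap   : 5 5 56
over   : 5 5 56 5
*      : 5 5 280
-      : 5 -275
*      : -1375
-8     : -1375 -8
+      : -1383
-7     : -1383 -7
over   : -1383 -7 -1383
+      : -1383 -1390
*      : 1922370
negate : -1922370
negate : 1922370

1922370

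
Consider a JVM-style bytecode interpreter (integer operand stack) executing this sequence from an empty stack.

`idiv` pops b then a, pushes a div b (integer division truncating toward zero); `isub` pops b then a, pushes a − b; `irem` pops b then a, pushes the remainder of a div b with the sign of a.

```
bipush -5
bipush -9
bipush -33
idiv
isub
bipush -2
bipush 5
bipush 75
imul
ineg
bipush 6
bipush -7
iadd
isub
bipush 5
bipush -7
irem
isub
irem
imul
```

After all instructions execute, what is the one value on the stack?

bipush -5  -> [-5]
bipush -9  -> [-5, -9]
bipush -33 -> [-5, -9, -33]
idiv       -> [-5, 0]
isub       -> [-5]
bipush -2  -> [-5, -2]
bipush 5   -> [-5, -2, 5]
bipush 75  -> [-5, -2, 5, 75]
imul       -> [-5, -2, 375]
ineg       -> [-5, -2, -375]
bipush 6   -> [-5, -2, -375, 6]
bipush -7  -> [-5, -2, -375, 6, -7]
iadd       -> [-5, -2, -375, -1]
isub       -> [-5, -2, -374]
bipush 5   -> [-5, -2, -374, 5]
bipush -7  -> [-5, -2, -374, 5, -7]
irem       -> [-5, -2, -374, 5]
isub       -> [-5, -2, -379]
irem       -> [-5, -2]
imul       -> [10]

10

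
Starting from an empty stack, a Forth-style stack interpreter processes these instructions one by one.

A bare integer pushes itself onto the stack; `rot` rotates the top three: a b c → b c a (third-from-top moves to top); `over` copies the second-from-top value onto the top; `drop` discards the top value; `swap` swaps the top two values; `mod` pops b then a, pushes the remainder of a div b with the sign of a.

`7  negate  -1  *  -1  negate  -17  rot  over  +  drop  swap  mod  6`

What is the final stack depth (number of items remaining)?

2

7       7
negate  -7
-1      -7 -1
*       7
-1      7 -1
negate  7 1
-17     7 1 -17
rot     1 -17 7
over    1 -17 7 -17
+       1 -17 -10
drop    1 -17
swap    -17 1
mod     0
6       0 6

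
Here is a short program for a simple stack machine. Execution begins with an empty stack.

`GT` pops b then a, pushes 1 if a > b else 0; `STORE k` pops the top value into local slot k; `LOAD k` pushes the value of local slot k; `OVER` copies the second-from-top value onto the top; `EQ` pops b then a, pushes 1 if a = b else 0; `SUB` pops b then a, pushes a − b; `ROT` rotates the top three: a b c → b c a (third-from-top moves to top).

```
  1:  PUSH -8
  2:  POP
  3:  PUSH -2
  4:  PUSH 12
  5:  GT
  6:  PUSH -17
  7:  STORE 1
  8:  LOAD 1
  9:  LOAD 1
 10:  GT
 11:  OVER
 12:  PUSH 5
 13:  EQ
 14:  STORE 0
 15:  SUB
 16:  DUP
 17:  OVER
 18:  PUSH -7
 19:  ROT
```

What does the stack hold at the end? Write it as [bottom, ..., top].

[0, 0, -7, 0]

PUSH -8  → [-8]
POP      → []
PUSH -2  → [-2]
PUSH 12  → [-2, 12]
GT       → [0]
PUSH -17 → [0, -17]
STORE 1  → [0]
LOAD 1   → [0, -17]
LOAD 1   → [0, -17, -17]
GT       → [0, 0]
OVER     → [0, 0, 0]
PUSH 5   → [0, 0, 0, 5]
EQ       → [0, 0, 0]
STORE 0  → [0, 0]
SUB      → [0]
DUP      → [0, 0]
OVER     → [0, 0, 0]
PUSH -7  → [0, 0, 0, -7]
ROT      → [0, 0, -7, 0]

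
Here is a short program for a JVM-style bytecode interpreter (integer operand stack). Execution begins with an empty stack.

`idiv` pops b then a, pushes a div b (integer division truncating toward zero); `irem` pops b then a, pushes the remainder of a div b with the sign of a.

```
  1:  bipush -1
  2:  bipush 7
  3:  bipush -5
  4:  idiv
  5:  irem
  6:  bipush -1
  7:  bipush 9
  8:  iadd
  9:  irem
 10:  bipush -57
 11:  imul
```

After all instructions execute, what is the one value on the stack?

bipush -1  → [-1]
bipush 7   → [-1, 7]
bipush -5  → [-1, 7, -5]
idiv       → [-1, -1]
irem       → [0]
bipush -1  → [0, -1]
bipush 9   → [0, -1, 9]
iadd       → [0, 8]
irem       → [0]
bipush -57 → [0, -57]
imul       → [0]

0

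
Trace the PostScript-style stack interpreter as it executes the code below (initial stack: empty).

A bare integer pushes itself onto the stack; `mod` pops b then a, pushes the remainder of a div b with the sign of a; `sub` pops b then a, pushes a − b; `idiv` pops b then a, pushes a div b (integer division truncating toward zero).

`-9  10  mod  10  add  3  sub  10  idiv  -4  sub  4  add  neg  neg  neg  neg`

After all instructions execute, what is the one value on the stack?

8

-9    -9
10    -9 10
mod   -9
10    -9 10
add   1
3     1 3
sub   -2
10    -2 10
idiv  0
-4    0 -4
sub   4
4     4 4
add   8
neg   -8
neg   8
neg   -8
neg   8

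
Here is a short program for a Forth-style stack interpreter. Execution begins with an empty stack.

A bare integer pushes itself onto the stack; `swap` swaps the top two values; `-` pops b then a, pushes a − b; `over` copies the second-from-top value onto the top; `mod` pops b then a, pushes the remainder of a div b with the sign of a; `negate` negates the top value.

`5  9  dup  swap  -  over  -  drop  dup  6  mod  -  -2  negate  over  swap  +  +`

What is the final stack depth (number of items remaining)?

5       [5]
9       [5, 9]
dup     [5, 9, 9]
swap    [5, 9, 9]
-       [5, 0]
over    [5, 0, 5]
-       [5, -5]
drop    [5]
dup     [5, 5]
6       [5, 5, 6]
mod     [5, 5]
-       [0]
-2      [0, -2]
negate  [0, 2]
over    [0, 2, 0]
swap    [0, 0, 2]
+       [0, 2]
+       [2]

1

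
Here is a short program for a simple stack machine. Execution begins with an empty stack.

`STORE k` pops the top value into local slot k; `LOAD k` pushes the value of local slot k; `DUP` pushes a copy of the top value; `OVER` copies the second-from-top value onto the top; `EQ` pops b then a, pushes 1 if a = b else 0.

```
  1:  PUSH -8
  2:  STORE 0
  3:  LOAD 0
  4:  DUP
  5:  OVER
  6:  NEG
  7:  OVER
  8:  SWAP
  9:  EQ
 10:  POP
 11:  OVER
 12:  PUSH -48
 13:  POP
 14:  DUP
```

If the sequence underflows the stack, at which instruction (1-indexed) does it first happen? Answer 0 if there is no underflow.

0

PUSH -8  -> [-8]
STORE 0  -> []
LOAD 0   -> [-8]
DUP      -> [-8, -8]
OVER     -> [-8, -8, -8]
NEG      -> [-8, -8, 8]
OVER     -> [-8, -8, 8, -8]
SWAP     -> [-8, -8, -8, 8]
EQ       -> [-8, -8, 0]
POP      -> [-8, -8]
OVER     -> [-8, -8, -8]
PUSH -48 -> [-8, -8, -8, -48]
POP      -> [-8, -8, -8]
DUP      -> [-8, -8, -8, -8]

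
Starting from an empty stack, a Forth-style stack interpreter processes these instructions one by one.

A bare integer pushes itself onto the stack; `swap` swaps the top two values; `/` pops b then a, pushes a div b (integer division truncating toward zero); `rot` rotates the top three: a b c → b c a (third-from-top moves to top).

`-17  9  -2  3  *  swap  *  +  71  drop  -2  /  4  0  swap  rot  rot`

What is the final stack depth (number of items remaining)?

-17  → -17
9    → -17 9
-2   → -17 9 -2
3    → -17 9 -2 3
*    → -17 9 -6
swap → -17 -6 9
*    → -17 -54
+    → -71
71   → -71 71
drop → -71
-2   → -71 -2
/    → 35
4    → 35 4
0    → 35 4 0
swap → 35 0 4
rot  → 0 4 35
rot  → 4 35 0

3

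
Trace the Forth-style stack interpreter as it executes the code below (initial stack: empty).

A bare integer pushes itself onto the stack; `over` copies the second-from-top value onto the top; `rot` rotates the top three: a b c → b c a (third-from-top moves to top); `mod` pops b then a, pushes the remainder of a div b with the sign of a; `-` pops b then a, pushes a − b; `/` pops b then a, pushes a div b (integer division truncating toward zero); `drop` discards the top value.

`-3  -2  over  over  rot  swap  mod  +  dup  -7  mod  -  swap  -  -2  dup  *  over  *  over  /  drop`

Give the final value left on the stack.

-3   -> [-3]
-2   -> [-3, -2]
over -> [-3, -2, -3]
over -> [-3, -2, -3, -2]
rot  -> [-3, -3, -2, -2]
swap -> [-3, -3, -2, -2]
mod  -> [-3, -3, 0]
+    -> [-3, -3]
dup  -> [-3, -3, -3]
-7   -> [-3, -3, -3, -7]
mod  -> [-3, -3, -3]
-    -> [-3, 0]
swap -> [0, -3]
-    -> [3]
-2   -> [3, -2]
dup  -> [3, -2, -2]
*    -> [3, 4]
over -> [3, 4, 3]
*    -> [3, 12]
over -> [3, 12, 3]
/    -> [3, 4]
drop -> [3]

3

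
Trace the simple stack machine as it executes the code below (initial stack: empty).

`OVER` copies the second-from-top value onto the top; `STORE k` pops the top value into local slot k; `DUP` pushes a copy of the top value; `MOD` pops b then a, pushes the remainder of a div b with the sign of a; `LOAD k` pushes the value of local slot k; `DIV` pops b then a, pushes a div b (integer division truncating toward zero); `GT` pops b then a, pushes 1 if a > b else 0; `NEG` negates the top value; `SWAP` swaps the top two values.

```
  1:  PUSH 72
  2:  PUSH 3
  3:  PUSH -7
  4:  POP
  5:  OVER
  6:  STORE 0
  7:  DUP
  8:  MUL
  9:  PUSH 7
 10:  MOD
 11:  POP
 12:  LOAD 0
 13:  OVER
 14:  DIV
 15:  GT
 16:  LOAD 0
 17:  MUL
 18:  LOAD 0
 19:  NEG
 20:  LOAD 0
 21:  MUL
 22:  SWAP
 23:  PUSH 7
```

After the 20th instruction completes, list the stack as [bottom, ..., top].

[72, -72, 72]

PUSH 72  [72]
PUSH 3   [72, 3]
PUSH -7  [72, 3, -7]
POP      [72, 3]
OVER     [72, 3, 72]
STORE 0  [72, 3]
DUP      [72, 3, 3]
MUL      [72, 9]
PUSH 7   [72, 9, 7]
MOD      [72, 2]
POP      [72]
LOAD 0   [72, 72]
OVER     [72, 72, 72]
DIV      [72, 1]
GT       [1]
LOAD 0   [1, 72]
MUL      [72]
LOAD 0   [72, 72]
NEG      [72, -72]
LOAD 0   [72, -72, 72]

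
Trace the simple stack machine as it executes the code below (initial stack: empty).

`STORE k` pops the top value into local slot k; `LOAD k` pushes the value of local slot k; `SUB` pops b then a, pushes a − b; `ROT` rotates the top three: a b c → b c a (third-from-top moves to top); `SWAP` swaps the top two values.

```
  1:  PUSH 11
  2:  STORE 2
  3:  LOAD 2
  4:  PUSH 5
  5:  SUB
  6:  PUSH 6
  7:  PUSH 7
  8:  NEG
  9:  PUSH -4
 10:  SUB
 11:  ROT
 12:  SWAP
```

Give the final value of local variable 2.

PUSH 11  11
STORE 2  (empty)
LOAD 2   11
PUSH 5   11 5
SUB      6
PUSH 6   6 6
PUSH 7   6 6 7
NEG      6 6 -7
PUSH -4  6 6 -7 -4
SUB      6 6 -3
ROT      6 -3 6
SWAP     6 6 -3

11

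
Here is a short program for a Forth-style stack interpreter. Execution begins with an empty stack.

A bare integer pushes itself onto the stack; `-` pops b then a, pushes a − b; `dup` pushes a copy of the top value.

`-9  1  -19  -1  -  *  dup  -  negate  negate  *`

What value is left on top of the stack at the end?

-9     → [-9]
1      → [-9, 1]
-19    → [-9, 1, -19]
-1     → [-9, 1, -19, -1]
-      → [-9, 1, -18]
*      → [-9, -18]
dup    → [-9, -18, -18]
-      → [-9, 0]
negate → [-9, 0]
negate → [-9, 0]
*      → [0]

0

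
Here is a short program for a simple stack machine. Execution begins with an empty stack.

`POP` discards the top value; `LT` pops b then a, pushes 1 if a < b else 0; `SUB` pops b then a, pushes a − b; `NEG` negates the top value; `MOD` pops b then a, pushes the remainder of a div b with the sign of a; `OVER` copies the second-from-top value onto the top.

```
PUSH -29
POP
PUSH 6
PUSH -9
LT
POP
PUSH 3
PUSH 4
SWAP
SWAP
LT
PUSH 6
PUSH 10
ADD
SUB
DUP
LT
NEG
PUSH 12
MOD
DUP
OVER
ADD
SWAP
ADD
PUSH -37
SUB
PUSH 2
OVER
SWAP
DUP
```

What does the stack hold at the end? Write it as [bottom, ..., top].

[37, 37, 2, 2]

PUSH -29  -29
POP       (empty)
PUSH 6    6
PUSH -9   6 -9
LT        0
POP       (empty)
PUSH 3    3
PUSH 4    3 4
SWAP      4 3
SWAP      3 4
LT        1
PUSH 6    1 6
PUSH 10   1 6 10
ADD       1 16
SUB       -15
DUP       -15 -15
LT        0
NEG       0
PUSH 12   0 12
MOD       0
DUP       0 0
OVER      0 0 0
ADD       0 0
SWAP      0 0
ADD       0
PUSH -37  0 -37
SUB       37
PUSH 2    37 2
OVER      37 2 37
SWAP      37 37 2
DUP       37 37 2 2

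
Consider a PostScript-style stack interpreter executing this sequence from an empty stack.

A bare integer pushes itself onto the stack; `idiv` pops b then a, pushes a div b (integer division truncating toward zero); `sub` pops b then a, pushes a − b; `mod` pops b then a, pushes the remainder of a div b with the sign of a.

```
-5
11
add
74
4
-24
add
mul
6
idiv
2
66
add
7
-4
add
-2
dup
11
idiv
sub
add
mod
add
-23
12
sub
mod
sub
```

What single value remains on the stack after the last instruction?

7

-5   : [-5]
11   : [-5, 11]
add  : [6]
74   : [6, 74]
4    : [6, 74, 4]
-24  : [6, 74, 4, -24]
add  : [6, 74, -20]
mul  : [6, -1480]
6    : [6, -1480, 6]
idiv : [6, -246]
2    : [6, -246, 2]
66   : [6, -246, 2, 66]
add  : [6, -246, 68]
7    : [6, -246, 68, 7]
-4   : [6, -246, 68, 7, -4]
add  : [6, -246, 68, 3]
-2   : [6, -246, 68, 3, -2]
dup  : [6, -246, 68, 3, -2, -2]
11   : [6, -246, 68, 3, -2, -2, 11]
idiv : [6, -246, 68, 3, -2, 0]
sub  : [6, -246, 68, 3, -2]
add  : [6, -246, 68, 1]
mod  : [6, -246, 0]
add  : [6, -246]
-23  : [6, -246, -23]
12   : [6, -246, -23, 12]
sub  : [6, -246, -35]
mod  : [6, -1]
sub  : [7]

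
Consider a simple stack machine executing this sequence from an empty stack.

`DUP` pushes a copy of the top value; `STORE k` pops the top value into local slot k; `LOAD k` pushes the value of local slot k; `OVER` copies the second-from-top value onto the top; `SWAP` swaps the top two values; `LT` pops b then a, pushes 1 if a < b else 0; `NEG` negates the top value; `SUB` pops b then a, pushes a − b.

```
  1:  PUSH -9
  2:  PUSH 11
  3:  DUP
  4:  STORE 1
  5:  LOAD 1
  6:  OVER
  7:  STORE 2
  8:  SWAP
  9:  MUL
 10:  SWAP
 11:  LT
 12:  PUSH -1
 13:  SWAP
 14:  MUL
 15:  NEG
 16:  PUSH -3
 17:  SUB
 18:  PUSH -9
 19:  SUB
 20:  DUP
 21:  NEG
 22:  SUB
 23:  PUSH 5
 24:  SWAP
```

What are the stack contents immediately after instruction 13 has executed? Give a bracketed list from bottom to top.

PUSH -9  -9
PUSH 11  -9 11
DUP      -9 11 11
STORE 1  -9 11
LOAD 1   -9 11 11
OVER     -9 11 11 11
STORE 2  -9 11 11
SWAP     -9 11 11
MUL      -9 121
SWAP     121 -9
LT       0
PUSH -1  0 -1
SWAP     -1 0

[-1, 0]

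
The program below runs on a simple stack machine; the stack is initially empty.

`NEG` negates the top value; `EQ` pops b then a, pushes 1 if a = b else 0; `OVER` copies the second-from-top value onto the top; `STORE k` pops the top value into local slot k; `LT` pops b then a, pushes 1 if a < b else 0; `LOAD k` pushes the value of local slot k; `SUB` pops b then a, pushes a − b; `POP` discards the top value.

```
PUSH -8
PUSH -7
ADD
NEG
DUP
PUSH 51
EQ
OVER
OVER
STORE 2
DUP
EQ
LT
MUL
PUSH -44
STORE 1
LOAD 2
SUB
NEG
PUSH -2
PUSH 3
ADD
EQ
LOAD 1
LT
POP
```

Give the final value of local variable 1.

PUSH -8  -> [-8]
PUSH -7  -> [-8, -7]
ADD      -> [-15]
NEG      -> [15]
DUP      -> [15, 15]
PUSH 51  -> [15, 15, 51]
EQ       -> [15, 0]
OVER     -> [15, 0, 15]
OVER     -> [15, 0, 15, 0]
STORE 2  -> [15, 0, 15]
DUP      -> [15, 0, 15, 15]
EQ       -> [15, 0, 1]
LT       -> [15, 1]
MUL      -> [15]
PUSH -44 -> [15, -44]
STORE 1  -> [15]
LOAD 2   -> [15, 0]
SUB      -> [15]
NEG      -> [-15]
PUSH -2  -> [-15, -2]
PUSH 3   -> [-15, -2, 3]
ADD      -> [-15, 1]
EQ       -> [0]
LOAD 1   -> [0, -44]
LT       -> [0]
POP      -> []

-44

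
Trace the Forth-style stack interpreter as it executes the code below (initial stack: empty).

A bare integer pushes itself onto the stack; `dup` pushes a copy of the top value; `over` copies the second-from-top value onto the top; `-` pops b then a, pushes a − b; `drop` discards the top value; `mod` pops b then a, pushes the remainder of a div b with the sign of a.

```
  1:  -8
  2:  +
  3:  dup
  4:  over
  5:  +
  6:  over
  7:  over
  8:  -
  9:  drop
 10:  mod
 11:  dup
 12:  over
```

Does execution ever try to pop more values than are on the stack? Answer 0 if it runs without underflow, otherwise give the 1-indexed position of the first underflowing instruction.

-8  [-8]
+  — needs 2 operands, stack has 1 → underflow

2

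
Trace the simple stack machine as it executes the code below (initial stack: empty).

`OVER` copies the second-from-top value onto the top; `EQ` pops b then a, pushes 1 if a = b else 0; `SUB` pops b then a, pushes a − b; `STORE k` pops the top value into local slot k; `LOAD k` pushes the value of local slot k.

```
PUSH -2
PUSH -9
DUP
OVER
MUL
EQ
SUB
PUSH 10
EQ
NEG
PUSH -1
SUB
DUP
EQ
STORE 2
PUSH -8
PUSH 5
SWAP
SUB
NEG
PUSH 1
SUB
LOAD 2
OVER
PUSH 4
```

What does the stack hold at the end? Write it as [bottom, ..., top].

PUSH -2 → [-2]
PUSH -9 → [-2, -9]
DUP     → [-2, -9, -9]
OVER    → [-2, -9, -9, -9]
MUL     → [-2, -9, 81]
EQ      → [-2, 0]
SUB     → [-2]
PUSH 10 → [-2, 10]
EQ      → [0]
NEG     → [0]
PUSH -1 → [0, -1]
SUB     → [1]
DUP     → [1, 1]
EQ      → [1]
STORE 2 → []
PUSH -8 → [-8]
PUSH 5  → [-8, 5]
SWAP    → [5, -8]
SUB     → [13]
NEG     → [-13]
PUSH 1  → [-13, 1]
SUB     → [-14]
LOAD 2  → [-14, 1]
OVER    → [-14, 1, -14]
PUSH 4  → [-14, 1, -14, 4]

[-14, 1, -14, 4]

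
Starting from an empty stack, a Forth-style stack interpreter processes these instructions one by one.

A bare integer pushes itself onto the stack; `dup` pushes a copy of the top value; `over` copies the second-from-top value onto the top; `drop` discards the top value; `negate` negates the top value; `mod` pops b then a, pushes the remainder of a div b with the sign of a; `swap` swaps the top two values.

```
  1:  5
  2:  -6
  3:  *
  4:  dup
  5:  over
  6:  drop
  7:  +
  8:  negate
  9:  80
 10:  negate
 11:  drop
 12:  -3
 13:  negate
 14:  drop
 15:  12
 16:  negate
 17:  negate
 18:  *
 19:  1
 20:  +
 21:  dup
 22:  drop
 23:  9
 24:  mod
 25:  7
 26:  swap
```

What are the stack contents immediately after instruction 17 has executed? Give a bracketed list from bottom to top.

[60, 12]

5      → 5
-6     → 5 -6
*      → -30
dup    → -30 -30
over   → -30 -30 -30
drop   → -30 -30
+      → -60
negate → 60
80     → 60 80
negate → 60 -80
drop   → 60
-3     → 60 -3
negate → 60 3
drop   → 60
12     → 60 12
negate → 60 -12
negate → 60 12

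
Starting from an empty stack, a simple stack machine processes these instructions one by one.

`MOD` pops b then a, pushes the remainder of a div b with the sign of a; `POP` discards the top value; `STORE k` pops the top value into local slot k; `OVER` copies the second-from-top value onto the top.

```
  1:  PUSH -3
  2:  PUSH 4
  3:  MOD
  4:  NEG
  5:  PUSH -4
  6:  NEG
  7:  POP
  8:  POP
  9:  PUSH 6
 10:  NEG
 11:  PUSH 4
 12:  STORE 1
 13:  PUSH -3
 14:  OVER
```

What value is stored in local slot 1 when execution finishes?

4

PUSH -3 -> [-3]
PUSH 4  -> [-3, 4]
MOD     -> [-3]
NEG     -> [3]
PUSH -4 -> [3, -4]
NEG     -> [3, 4]
POP     -> [3]
POP     -> []
PUSH 6  -> [6]
NEG     -> [-6]
PUSH 4  -> [-6, 4]
STORE 1 -> [-6]
PUSH -3 -> [-6, -3]
OVER    -> [-6, -3, -6]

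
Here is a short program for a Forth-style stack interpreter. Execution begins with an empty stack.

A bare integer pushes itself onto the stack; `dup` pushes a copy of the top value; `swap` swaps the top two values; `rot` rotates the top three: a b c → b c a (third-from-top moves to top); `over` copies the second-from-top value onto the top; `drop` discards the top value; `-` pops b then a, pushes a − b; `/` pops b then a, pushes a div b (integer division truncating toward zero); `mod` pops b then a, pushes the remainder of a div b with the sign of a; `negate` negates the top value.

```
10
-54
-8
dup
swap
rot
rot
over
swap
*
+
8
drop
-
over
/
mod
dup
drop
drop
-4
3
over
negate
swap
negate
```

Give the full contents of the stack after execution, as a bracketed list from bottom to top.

[-4, 4, -3]

10      10
-54     10 -54
-8      10 -54 -8
dup     10 -54 -8 -8
swap    10 -54 -8 -8
rot     10 -8 -8 -54
rot     10 -8 -54 -8
over    10 -8 -54 -8 -54
swap    10 -8 -54 -54 -8
*       10 -8 -54 432
+       10 -8 378
8       10 -8 378 8
drop    10 -8 378
-       10 -386
over    10 -386 10
/       10 -38
mod     10
dup     10 10
drop    10
drop    (empty)
-4      -4
3       -4 3
over    -4 3 -4
negate  -4 3 4
swap    -4 4 3
negate  -4 4 -3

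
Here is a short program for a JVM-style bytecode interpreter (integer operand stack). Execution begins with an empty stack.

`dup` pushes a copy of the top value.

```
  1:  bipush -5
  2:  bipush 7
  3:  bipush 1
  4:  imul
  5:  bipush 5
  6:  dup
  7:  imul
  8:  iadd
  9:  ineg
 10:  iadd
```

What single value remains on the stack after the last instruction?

bipush -5 → -5
bipush 7  → -5 7
bipush 1  → -5 7 1
imul      → -5 7
bipush 5  → -5 7 5
dup       → -5 7 5 5
imul      → -5 7 25
iadd      → -5 32
ineg      → -5 -32
iadd      → -37

-37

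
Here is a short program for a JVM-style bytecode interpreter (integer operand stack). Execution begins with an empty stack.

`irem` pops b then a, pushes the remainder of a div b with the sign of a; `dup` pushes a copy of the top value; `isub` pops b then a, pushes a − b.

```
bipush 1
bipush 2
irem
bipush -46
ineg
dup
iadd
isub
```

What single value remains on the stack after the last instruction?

bipush 1   → [1]
bipush 2   → [1, 2]
irem       → [1]
bipush -46 → [1, -46]
ineg       → [1, 46]
dup        → [1, 46, 46]
iadd       → [1, 92]
isub       → [-91]

-91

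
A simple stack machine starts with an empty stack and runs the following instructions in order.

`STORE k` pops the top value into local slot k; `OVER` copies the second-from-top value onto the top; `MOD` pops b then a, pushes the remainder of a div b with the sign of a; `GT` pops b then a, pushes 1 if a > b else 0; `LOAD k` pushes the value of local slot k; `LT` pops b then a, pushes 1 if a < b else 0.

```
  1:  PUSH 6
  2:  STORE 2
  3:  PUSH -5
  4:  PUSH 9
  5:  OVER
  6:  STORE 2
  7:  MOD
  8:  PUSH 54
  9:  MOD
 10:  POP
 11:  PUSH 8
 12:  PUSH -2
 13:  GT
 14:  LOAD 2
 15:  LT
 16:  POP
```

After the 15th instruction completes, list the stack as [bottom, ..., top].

[0]

PUSH 6   6
STORE 2  (empty)
PUSH -5  -5
PUSH 9   -5 9
OVER     -5 9 -5
STORE 2  -5 9
MOD      -5
PUSH 54  -5 54
MOD      -5
POP      (empty)
PUSH 8   8
PUSH -2  8 -2
GT       1
LOAD 2   1 -5
LT       0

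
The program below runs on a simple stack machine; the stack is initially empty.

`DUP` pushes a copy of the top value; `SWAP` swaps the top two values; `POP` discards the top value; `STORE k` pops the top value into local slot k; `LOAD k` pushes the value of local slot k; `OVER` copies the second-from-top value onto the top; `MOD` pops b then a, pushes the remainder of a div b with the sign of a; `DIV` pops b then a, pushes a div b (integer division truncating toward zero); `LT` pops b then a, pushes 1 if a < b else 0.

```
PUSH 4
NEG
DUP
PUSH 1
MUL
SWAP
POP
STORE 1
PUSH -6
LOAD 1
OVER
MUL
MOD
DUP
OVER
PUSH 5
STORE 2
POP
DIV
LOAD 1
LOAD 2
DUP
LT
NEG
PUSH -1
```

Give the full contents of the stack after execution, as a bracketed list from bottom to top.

[1, -4, 0, -1]

PUSH 4  : [4]
NEG     : [-4]
DUP     : [-4, -4]
PUSH 1  : [-4, -4, 1]
MUL     : [-4, -4]
SWAP    : [-4, -4]
POP     : [-4]
STORE 1 : []
PUSH -6 : [-6]
LOAD 1  : [-6, -4]
OVER    : [-6, -4, -6]
MUL     : [-6, 24]
MOD     : [-6]
DUP     : [-6, -6]
OVER    : [-6, -6, -6]
PUSH 5  : [-6, -6, -6, 5]
STORE 2 : [-6, -6, -6]
POP     : [-6, -6]
DIV     : [1]
LOAD 1  : [1, -4]
LOAD 2  : [1, -4, 5]
DUP     : [1, -4, 5, 5]
LT      : [1, -4, 0]
NEG     : [1, -4, 0]
PUSH -1 : [1, -4, 0, -1]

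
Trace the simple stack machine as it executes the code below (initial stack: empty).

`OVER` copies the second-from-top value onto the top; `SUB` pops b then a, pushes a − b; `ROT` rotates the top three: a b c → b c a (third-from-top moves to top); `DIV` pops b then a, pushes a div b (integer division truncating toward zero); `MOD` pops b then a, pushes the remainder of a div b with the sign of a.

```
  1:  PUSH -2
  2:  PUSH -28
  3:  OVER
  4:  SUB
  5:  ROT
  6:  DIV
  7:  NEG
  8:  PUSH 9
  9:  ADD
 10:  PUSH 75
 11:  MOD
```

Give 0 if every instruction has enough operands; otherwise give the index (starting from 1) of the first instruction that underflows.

5

PUSH -2  → -2
PUSH -28 → -2 -28
OVER     → -2 -28 -2
SUB      → -2 -26
ROT  — needs 3 operands, stack has 2 → underflow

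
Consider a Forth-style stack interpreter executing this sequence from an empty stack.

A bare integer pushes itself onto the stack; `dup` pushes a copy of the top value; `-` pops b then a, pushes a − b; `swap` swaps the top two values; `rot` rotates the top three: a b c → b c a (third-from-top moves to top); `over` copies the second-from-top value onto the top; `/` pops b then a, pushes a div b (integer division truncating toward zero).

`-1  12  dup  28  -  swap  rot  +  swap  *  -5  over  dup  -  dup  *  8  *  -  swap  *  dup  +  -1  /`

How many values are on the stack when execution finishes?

1

-1   → [-1]
12   → [-1, 12]
dup  → [-1, 12, 12]
28   → [-1, 12, 12, 28]
-    → [-1, 12, -16]
swap → [-1, -16, 12]
rot  → [-16, 12, -1]
+    → [-16, 11]
swap → [11, -16]
*    → [-176]
-5   → [-176, -5]
over → [-176, -5, -176]
dup  → [-176, -5, -176, -176]
-    → [-176, -5, 0]
dup  → [-176, -5, 0, 0]
*    → [-176, -5, 0]
8    → [-176, -5, 0, 8]
*    → [-176, -5, 0]
-    → [-176, -5]
swap → [-5, -176]
*    → [880]
dup  → [880, 880]
+    → [1760]
-1   → [1760, -1]
/    → [-1760]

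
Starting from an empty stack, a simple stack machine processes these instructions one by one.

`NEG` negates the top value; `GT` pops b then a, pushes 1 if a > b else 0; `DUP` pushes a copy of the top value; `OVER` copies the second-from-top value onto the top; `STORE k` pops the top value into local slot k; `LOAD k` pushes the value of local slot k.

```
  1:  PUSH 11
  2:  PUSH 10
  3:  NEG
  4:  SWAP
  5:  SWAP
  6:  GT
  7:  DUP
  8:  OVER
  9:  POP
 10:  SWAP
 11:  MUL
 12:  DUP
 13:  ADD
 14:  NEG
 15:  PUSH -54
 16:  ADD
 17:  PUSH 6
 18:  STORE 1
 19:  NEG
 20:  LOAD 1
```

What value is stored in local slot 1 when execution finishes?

PUSH 11  → [11]
PUSH 10  → [11, 10]
NEG      → [11, -10]
SWAP     → [-10, 11]
SWAP     → [11, -10]
GT       → [1]
DUP      → [1, 1]
OVER     → [1, 1, 1]
POP      → [1, 1]
SWAP     → [1, 1]
MUL      → [1]
DUP      → [1, 1]
ADD      → [2]
NEG      → [-2]
PUSH -54 → [-2, -54]
ADD      → [-56]
PUSH 6   → [-56, 6]
STORE 1  → [-56]
NEG      → [56]
LOAD 1   → [56, 6]

6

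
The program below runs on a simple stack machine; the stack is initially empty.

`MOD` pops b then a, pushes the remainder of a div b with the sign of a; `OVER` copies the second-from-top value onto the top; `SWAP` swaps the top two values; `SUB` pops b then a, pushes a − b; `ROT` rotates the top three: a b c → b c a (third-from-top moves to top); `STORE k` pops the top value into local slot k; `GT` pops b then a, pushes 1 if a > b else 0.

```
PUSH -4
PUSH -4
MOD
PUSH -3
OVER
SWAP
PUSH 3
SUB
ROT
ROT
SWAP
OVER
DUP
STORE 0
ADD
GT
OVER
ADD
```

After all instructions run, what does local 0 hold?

PUSH -4 → -4
PUSH -4 → -4 -4
MOD     → 0
PUSH -3 → 0 -3
OVER    → 0 -3 0
SWAP    → 0 0 -3
PUSH 3  → 0 0 -3 3
SUB     → 0 0 -6
ROT     → 0 -6 0
ROT     → -6 0 0
SWAP    → -6 0 0
OVER    → -6 0 0 0
DUP     → -6 0 0 0 0
STORE 0 → -6 0 0 0
ADD     → -6 0 0
GT      → -6 0
OVER    → -6 0 -6
ADD     → -6 -6

0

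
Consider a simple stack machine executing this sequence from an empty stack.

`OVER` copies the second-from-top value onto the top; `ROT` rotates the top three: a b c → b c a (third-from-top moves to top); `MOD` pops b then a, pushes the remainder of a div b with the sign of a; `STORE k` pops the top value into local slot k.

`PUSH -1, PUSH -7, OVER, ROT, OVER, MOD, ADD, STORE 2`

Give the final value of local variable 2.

PUSH -1  [-1]
PUSH -7  [-1, -7]
OVER     [-1, -7, -1]
ROT      [-7, -1, -1]
OVER     [-7, -1, -1, -1]
MOD      [-7, -1, 0]
ADD      [-7, -1]
STORE 2  [-7]

-1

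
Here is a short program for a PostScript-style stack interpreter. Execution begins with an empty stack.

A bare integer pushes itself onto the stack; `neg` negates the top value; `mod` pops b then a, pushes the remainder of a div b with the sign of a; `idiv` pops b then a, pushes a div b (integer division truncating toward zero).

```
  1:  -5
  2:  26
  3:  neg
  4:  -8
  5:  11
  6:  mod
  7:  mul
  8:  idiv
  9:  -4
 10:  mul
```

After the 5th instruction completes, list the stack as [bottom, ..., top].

[-5, -26, -8, 11]

-5   -5
26   -5 26
neg  -5 -26
-8   -5 -26 -8
11   -5 -26 -8 11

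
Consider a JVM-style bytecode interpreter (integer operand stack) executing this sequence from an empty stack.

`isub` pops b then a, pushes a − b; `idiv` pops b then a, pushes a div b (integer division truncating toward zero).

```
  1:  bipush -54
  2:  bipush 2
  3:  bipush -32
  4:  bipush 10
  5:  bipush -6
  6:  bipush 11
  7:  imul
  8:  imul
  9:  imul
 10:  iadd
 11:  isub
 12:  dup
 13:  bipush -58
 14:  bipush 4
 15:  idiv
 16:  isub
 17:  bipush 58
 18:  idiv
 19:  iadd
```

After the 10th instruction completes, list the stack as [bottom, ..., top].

bipush -54  [-54]
bipush 2    [-54, 2]
bipush -32  [-54, 2, -32]
bipush 10   [-54, 2, -32, 10]
bipush -6   [-54, 2, -32, 10, -6]
bipush 11   [-54, 2, -32, 10, -6, 11]
imul        [-54, 2, -32, 10, -66]
imul        [-54, 2, -32, -660]
imul        [-54, 2, 21120]
iadd        [-54, 21122]

[-54, 21122]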